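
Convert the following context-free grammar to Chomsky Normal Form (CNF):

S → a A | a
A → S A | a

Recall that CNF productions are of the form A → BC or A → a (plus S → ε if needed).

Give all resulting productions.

TA → a; S → a; A → a; S → TA A; A → S A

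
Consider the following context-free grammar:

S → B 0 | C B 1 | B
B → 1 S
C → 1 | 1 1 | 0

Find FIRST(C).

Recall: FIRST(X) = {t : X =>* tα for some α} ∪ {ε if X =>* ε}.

We compute FIRST(C) using the standard algorithm.
FIRST(B) = {1}
FIRST(C) = {0, 1}
FIRST(S) = {0, 1}
Therefore, FIRST(C) = {0, 1}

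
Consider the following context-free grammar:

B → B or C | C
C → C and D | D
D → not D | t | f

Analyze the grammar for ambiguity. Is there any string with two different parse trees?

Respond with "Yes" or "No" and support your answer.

No - the grammar is unambiguous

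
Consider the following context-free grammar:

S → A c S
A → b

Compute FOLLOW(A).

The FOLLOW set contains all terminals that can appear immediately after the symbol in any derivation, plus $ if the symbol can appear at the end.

We compute FOLLOW(A) using the standard algorithm.
FOLLOW(S) starts with {$}.
FIRST(A) = {b}
FIRST(S) = {b}
FOLLOW(A) = {c}
FOLLOW(S) = {$}
Therefore, FOLLOW(A) = {c}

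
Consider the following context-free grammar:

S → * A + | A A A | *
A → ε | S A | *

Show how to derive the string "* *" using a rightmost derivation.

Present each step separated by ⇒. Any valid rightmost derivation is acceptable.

S ⇒ A A A ⇒ A A ⇒ A * ⇒ * *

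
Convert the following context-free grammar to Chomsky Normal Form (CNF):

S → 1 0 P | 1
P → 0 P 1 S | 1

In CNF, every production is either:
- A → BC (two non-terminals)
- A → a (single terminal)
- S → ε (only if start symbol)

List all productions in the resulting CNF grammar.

T1 → 1; T0 → 0; S → 1; P → 1; S → T1 X0; X0 → T0 P; P → T0 X1; X1 → P X2; X2 → T1 S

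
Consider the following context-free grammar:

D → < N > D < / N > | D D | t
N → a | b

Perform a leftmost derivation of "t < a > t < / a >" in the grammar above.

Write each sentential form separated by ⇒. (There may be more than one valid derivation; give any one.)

D ⇒ D D ⇒ t D ⇒ t < N > D < / N > ⇒ t < a > D < / N > ⇒ t < a > t < / N > ⇒ t < a > t < / a >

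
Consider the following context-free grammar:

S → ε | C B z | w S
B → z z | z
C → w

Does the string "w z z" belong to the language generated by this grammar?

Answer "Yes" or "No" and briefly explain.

Yes - a valid derivation exists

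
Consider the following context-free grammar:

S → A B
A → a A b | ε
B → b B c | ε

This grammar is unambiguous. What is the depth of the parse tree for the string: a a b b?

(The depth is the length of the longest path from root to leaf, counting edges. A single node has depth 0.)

4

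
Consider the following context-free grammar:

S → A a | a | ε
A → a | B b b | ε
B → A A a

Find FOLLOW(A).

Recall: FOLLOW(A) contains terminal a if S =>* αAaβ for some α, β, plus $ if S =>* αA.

We compute FOLLOW(A) using the standard algorithm.
FOLLOW(S) starts with {$}.
FIRST(A) = {a, ε}
FIRST(B) = {a}
FIRST(S) = {a, ε}
FOLLOW(A) = {a}
FOLLOW(B) = {b}
FOLLOW(S) = {$}
Therefore, FOLLOW(A) = {a}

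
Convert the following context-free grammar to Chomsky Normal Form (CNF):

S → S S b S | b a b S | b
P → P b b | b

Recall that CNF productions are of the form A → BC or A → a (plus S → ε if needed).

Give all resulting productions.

TB → b; TA → a; S → b; P → b; S → S X0; X0 → S X1; X1 → TB S; S → TB X2; X2 → TA X3; X3 → TB S; P → P X4; X4 → TB TB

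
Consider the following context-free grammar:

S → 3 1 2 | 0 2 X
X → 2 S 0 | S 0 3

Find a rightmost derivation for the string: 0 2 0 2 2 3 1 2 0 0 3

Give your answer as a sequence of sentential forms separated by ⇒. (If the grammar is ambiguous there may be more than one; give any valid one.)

S ⇒ 0 2 X ⇒ 0 2 S 0 3 ⇒ 0 2 0 2 X 0 3 ⇒ 0 2 0 2 2 S 0 0 3 ⇒ 0 2 0 2 2 3 1 2 0 0 3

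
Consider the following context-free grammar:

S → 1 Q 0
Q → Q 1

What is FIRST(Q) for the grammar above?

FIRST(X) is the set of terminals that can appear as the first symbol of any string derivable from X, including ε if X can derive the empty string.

We compute FIRST(Q) using the standard algorithm.
FIRST(Q) = {}
FIRST(S) = {1}
Therefore, FIRST(Q) = {}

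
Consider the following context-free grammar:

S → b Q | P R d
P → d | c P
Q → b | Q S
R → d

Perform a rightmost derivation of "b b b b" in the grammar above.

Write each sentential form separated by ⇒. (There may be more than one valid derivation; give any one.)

S ⇒ b Q ⇒ b Q S ⇒ b Q b Q ⇒ b Q b b ⇒ b b b b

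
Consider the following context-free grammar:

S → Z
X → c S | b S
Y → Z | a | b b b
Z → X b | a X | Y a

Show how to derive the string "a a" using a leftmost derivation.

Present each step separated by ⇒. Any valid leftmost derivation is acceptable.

S ⇒ Z ⇒ Y a ⇒ a a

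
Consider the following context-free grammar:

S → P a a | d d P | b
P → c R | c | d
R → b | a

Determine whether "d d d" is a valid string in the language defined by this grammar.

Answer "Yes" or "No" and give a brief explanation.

Yes - a valid derivation exists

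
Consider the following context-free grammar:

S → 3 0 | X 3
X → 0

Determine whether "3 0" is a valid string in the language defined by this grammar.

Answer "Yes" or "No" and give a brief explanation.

Yes - a valid derivation exists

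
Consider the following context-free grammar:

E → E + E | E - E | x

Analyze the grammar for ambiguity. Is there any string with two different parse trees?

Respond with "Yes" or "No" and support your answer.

Yes - the string 'x - x + x' has two distinct parse trees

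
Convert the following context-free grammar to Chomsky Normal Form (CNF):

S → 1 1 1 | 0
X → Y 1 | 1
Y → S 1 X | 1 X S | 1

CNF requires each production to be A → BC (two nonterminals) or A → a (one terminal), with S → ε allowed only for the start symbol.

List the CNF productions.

T1 → 1; S → 0; X → 1; Y → 1; S → T1 X0; X0 → T1 T1; X → Y T1; Y → S X1; X1 → T1 X; Y → T1 X2; X2 → X S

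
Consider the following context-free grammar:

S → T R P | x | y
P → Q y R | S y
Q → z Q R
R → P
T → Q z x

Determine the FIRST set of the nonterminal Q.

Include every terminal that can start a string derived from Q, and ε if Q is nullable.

We compute FIRST(Q) using the standard algorithm.
FIRST(P) = {x, y, z}
FIRST(Q) = {z}
FIRST(R) = {x, y, z}
FIRST(S) = {x, y, z}
FIRST(T) = {z}
Therefore, FIRST(Q) = {z}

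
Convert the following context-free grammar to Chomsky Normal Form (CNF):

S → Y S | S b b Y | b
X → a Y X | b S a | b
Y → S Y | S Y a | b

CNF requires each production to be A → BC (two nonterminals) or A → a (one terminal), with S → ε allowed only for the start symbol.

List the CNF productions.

TB → b; S → b; TA → a; X → b; Y → b; S → Y S; S → S X0; X0 → TB X1; X1 → TB Y; X → TA X2; X2 → Y X; X → TB X3; X3 → S TA; Y → S Y; Y → S X4; X4 → Y TA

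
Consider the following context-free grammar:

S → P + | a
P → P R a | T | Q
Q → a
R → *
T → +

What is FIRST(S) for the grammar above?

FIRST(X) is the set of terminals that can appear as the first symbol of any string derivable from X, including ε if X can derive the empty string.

We compute FIRST(S) using the standard algorithm.
FIRST(P) = {+, a}
FIRST(Q) = {a}
FIRST(R) = {*}
FIRST(S) = {+, a}
FIRST(T) = {+}
Therefore, FIRST(S) = {+, a}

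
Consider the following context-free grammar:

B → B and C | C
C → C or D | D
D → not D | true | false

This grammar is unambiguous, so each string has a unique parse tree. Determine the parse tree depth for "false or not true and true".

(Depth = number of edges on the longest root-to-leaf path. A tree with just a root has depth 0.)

5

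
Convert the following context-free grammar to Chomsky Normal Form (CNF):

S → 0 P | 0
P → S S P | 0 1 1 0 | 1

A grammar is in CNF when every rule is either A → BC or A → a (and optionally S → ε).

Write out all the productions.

T0 → 0; S → 0; T1 → 1; P → 1; S → T0 P; P → S X0; X0 → S P; P → T0 X1; X1 → T1 X2; X2 → T1 T0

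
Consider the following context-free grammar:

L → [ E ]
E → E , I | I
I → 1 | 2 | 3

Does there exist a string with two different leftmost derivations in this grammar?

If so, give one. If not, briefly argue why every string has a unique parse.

No - every string in the language has a unique leftmost derivation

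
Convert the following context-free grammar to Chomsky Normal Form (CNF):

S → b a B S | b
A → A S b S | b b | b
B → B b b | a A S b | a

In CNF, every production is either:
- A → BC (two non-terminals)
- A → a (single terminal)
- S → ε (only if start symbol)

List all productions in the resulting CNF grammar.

TB → b; TA → a; S → b; A → b; B → a; S → TB X0; X0 → TA X1; X1 → B S; A → A X2; X2 → S X3; X3 → TB S; A → TB TB; B → B X4; X4 → TB TB; B → TA X5; X5 → A X6; X6 → S TB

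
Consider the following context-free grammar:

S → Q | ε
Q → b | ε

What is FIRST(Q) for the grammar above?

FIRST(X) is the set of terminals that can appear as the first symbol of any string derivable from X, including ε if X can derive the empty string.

We compute FIRST(Q) using the standard algorithm.
FIRST(Q) = {b, ε}
FIRST(S) = {b, ε}
Therefore, FIRST(Q) = {b, ε}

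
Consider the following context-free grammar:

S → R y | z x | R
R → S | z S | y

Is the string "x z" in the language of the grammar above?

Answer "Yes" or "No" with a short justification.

No - no valid derivation exists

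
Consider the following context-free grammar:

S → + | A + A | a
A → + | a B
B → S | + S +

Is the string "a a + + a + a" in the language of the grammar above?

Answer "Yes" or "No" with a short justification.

No - no valid derivation exists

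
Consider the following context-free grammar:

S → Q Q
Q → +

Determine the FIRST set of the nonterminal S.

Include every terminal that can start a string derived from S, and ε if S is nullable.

We compute FIRST(S) using the standard algorithm.
FIRST(Q) = {+}
FIRST(S) = {+}
Therefore, FIRST(S) = {+}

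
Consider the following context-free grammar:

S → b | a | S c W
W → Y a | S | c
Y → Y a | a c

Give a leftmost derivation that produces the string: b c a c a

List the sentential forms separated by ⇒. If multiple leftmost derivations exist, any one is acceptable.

S ⇒ S c W ⇒ b c W ⇒ b c Y a ⇒ b c a c a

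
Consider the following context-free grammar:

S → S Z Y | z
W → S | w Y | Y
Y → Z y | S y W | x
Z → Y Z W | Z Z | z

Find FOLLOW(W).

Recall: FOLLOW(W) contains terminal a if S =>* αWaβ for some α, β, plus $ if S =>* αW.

We compute FOLLOW(W) using the standard algorithm.
FOLLOW(S) starts with {$}.
FIRST(S) = {z}
FIRST(W) = {w, x, z}
FIRST(Y) = {x, z}
FIRST(Z) = {x, z}
FOLLOW(S) = {$, w, x, y, z}
FOLLOW(W) = {$, w, x, y, z}
FOLLOW(Y) = {$, w, x, y, z}
FOLLOW(Z) = {w, x, y, z}
Therefore, FOLLOW(W) = {$, w, x, y, z}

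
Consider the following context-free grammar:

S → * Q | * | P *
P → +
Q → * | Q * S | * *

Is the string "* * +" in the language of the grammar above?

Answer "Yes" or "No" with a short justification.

No - no valid derivation exists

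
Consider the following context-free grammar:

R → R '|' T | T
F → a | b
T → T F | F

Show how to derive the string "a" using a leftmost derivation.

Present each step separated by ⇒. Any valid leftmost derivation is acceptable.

R ⇒ T ⇒ F ⇒ a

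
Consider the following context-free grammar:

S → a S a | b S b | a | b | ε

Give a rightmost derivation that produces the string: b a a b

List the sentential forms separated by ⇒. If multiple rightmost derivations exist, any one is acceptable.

S ⇒ b S b ⇒ b a S a b ⇒ b a a b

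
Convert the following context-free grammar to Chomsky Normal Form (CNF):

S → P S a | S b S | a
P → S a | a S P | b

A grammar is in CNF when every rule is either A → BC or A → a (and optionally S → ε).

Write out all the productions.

TA → a; TB → b; S → a; P → b; S → P X0; X0 → S TA; S → S X1; X1 → TB S; P → S TA; P → TA X2; X2 → S P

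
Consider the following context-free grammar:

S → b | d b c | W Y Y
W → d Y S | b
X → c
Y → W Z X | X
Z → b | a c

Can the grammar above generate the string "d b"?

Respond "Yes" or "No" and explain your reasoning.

No - no valid derivation exists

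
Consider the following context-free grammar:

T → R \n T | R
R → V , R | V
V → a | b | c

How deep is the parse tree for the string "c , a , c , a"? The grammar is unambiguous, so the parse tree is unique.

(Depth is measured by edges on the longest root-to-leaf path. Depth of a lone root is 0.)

6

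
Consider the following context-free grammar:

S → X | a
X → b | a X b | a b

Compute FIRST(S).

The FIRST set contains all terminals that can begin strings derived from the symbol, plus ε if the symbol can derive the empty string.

We compute FIRST(S) using the standard algorithm.
FIRST(S) = {a, b}
FIRST(X) = {a, b}
Therefore, FIRST(S) = {a, b}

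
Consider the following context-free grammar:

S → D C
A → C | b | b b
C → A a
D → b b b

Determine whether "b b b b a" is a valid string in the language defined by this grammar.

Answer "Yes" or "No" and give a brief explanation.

Yes - a valid derivation exists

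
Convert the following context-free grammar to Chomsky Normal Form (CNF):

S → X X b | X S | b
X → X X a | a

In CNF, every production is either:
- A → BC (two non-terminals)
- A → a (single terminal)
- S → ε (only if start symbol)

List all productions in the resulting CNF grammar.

TB → b; S → b; TA → a; X → a; S → X X0; X0 → X TB; S → X S; X → X X1; X1 → X TA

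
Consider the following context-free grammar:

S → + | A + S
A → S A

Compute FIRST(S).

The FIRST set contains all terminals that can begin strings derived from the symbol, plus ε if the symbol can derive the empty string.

We compute FIRST(S) using the standard algorithm.
FIRST(A) = {+}
FIRST(S) = {+}
Therefore, FIRST(S) = {+}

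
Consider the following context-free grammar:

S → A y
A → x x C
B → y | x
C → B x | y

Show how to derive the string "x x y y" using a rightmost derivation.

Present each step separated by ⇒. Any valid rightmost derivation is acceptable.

S ⇒ A y ⇒ x x C y ⇒ x x y y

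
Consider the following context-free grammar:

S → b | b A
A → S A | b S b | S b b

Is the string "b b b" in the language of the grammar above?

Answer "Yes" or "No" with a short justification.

No - no valid derivation exists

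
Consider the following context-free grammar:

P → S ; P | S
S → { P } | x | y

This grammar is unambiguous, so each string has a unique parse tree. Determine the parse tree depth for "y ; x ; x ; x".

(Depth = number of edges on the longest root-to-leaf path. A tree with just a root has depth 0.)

5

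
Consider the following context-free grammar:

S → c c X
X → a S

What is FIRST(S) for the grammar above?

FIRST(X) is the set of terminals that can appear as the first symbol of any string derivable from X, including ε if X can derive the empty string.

We compute FIRST(S) using the standard algorithm.
FIRST(S) = {c}
FIRST(X) = {a}
Therefore, FIRST(S) = {c}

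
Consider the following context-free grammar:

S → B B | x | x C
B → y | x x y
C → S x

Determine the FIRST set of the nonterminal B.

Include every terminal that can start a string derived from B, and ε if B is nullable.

We compute FIRST(B) using the standard algorithm.
FIRST(B) = {x, y}
FIRST(C) = {x, y}
FIRST(S) = {x, y}
Therefore, FIRST(B) = {x, y}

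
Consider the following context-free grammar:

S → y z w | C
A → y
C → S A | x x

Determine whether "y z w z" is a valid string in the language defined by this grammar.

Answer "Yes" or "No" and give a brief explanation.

No - no valid derivation exists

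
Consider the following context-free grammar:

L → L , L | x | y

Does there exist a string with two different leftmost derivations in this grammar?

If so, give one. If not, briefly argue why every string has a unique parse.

Yes - the string 'y , y , y , y' has two distinct leftmost derivations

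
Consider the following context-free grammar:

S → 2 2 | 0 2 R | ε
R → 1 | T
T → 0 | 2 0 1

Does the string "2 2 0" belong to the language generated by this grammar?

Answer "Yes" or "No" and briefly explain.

No - no valid derivation exists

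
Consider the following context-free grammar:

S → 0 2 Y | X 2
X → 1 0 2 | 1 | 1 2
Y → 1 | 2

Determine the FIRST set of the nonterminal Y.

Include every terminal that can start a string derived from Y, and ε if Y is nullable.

We compute FIRST(Y) using the standard algorithm.
FIRST(S) = {0, 1}
FIRST(X) = {1}
FIRST(Y) = {1, 2}
Therefore, FIRST(Y) = {1, 2}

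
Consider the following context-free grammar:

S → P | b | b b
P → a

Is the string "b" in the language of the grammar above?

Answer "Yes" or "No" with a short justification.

Yes - a valid derivation exists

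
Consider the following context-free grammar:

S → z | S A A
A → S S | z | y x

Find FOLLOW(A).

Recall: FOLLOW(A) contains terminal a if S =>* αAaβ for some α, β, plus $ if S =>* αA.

We compute FOLLOW(A) using the standard algorithm.
FOLLOW(S) starts with {$}.
FIRST(A) = {y, z}
FIRST(S) = {z}
FOLLOW(A) = {$, y, z}
FOLLOW(S) = {$, y, z}
Therefore, FOLLOW(A) = {$, y, z}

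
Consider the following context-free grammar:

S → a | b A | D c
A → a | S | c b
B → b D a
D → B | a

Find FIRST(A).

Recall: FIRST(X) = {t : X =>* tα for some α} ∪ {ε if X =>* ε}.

We compute FIRST(A) using the standard algorithm.
FIRST(A) = {a, b, c}
FIRST(B) = {b}
FIRST(D) = {a, b}
FIRST(S) = {a, b}
Therefore, FIRST(A) = {a, b, c}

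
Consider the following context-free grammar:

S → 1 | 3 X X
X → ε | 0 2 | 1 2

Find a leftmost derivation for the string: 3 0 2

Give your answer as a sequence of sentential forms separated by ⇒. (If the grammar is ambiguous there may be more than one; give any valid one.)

S ⇒ 3 X X ⇒ 3 X ⇒ 3 0 2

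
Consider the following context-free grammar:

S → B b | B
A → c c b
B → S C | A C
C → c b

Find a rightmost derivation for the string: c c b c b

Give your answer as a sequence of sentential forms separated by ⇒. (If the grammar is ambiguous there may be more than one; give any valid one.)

S ⇒ B ⇒ A C ⇒ A c b ⇒ c c b c b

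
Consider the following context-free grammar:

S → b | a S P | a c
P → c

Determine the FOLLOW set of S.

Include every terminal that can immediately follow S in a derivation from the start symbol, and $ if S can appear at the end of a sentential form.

We compute FOLLOW(S) using the standard algorithm.
FOLLOW(S) starts with {$}.
FIRST(P) = {c}
FIRST(S) = {a, b}
FOLLOW(P) = {$, c}
FOLLOW(S) = {$, c}
Therefore, FOLLOW(S) = {$, c}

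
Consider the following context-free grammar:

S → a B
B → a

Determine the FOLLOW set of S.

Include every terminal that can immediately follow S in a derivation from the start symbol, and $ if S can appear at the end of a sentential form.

We compute FOLLOW(S) using the standard algorithm.
FOLLOW(S) starts with {$}.
FIRST(B) = {a}
FIRST(S) = {a}
FOLLOW(B) = {$}
FOLLOW(S) = {$}
Therefore, FOLLOW(S) = {$}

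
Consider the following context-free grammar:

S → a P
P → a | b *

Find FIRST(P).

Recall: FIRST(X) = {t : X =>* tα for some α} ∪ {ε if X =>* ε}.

We compute FIRST(P) using the standard algorithm.
FIRST(P) = {a, b}
FIRST(S) = {a}
Therefore, FIRST(P) = {a, b}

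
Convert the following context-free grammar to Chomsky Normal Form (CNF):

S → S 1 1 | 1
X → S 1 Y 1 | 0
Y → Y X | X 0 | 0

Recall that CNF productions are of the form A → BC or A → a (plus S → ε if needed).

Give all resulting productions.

T1 → 1; S → 1; X → 0; T0 → 0; Y → 0; S → S X0; X0 → T1 T1; X → S X1; X1 → T1 X2; X2 → Y T1; Y → Y X; Y → X T0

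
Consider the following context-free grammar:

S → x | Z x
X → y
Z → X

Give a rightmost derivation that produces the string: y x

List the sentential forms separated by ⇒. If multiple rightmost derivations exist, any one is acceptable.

S ⇒ Z x ⇒ X x ⇒ y x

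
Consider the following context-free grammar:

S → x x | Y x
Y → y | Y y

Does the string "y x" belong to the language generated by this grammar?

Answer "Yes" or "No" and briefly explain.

Yes - a valid derivation exists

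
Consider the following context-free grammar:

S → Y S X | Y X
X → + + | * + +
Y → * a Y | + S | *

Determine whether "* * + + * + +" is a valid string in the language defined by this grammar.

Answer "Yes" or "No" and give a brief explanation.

Yes - a valid derivation exists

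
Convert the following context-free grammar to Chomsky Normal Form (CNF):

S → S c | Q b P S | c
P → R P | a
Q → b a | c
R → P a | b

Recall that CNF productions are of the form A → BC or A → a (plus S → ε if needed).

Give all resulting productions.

TC → c; TB → b; S → c; P → a; TA → a; Q → c; R → b; S → S TC; S → Q X0; X0 → TB X1; X1 → P S; P → R P; Q → TB TA; R → P TA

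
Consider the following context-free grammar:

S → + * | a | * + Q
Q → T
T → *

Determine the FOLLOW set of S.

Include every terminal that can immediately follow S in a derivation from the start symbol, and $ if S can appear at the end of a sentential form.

We compute FOLLOW(S) using the standard algorithm.
FOLLOW(S) starts with {$}.
FIRST(Q) = {*}
FIRST(S) = {*, +, a}
FIRST(T) = {*}
FOLLOW(Q) = {$}
FOLLOW(S) = {$}
FOLLOW(T) = {$}
Therefore, FOLLOW(S) = {$}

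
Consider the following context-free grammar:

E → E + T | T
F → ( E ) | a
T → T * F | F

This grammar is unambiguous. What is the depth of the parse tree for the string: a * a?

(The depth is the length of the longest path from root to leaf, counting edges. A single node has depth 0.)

4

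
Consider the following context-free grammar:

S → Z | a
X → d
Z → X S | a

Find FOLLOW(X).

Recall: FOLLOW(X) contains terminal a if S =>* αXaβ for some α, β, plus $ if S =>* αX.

We compute FOLLOW(X) using the standard algorithm.
FOLLOW(S) starts with {$}.
FIRST(S) = {a, d}
FIRST(X) = {d}
FIRST(Z) = {a, d}
FOLLOW(S) = {$}
FOLLOW(X) = {a, d}
FOLLOW(Z) = {$}
Therefore, FOLLOW(X) = {a, d}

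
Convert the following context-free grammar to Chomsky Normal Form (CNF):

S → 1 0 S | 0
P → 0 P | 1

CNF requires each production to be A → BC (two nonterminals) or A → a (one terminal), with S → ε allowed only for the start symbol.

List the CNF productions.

T1 → 1; T0 → 0; S → 0; P → 1; S → T1 X0; X0 → T0 S; P → T0 P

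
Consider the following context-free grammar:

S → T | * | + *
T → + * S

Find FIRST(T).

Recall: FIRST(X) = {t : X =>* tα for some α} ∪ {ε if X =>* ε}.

We compute FIRST(T) using the standard algorithm.
FIRST(S) = {*, +}
FIRST(T) = {+}
Therefore, FIRST(T) = {+}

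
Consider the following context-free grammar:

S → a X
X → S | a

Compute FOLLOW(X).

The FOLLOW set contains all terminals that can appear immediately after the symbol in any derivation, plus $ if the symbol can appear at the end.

We compute FOLLOW(X) using the standard algorithm.
FOLLOW(S) starts with {$}.
FIRST(S) = {a}
FIRST(X) = {a}
FOLLOW(S) = {$}
FOLLOW(X) = {$}
Therefore, FOLLOW(X) = {$}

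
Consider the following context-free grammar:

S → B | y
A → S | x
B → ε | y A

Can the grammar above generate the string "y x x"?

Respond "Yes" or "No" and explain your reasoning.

No - no valid derivation exists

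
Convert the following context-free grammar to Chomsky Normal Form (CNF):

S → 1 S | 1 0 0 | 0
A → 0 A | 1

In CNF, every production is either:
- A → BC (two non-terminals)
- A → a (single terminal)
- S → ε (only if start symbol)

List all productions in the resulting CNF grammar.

T1 → 1; T0 → 0; S → 0; A → 1; S → T1 S; S → T1 X0; X0 → T0 T0; A → T0 A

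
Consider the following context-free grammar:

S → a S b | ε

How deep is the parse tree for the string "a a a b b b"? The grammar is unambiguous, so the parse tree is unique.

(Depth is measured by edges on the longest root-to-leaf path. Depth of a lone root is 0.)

4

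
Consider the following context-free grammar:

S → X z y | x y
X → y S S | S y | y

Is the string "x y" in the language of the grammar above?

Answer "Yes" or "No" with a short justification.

Yes - a valid derivation exists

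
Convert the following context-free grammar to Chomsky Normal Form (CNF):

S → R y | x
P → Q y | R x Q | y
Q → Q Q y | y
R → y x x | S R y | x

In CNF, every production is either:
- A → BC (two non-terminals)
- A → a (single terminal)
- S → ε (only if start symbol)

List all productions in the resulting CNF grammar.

TY → y; S → x; TX → x; P → y; Q → y; R → x; S → R TY; P → Q TY; P → R X0; X0 → TX Q; Q → Q X1; X1 → Q TY; R → TY X2; X2 → TX TX; R → S X3; X3 → R TY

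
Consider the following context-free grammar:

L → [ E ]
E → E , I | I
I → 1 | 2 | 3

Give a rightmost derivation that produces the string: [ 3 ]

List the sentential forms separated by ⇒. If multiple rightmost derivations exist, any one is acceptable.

L ⇒ [ E ] ⇒ [ I ] ⇒ [ 3 ]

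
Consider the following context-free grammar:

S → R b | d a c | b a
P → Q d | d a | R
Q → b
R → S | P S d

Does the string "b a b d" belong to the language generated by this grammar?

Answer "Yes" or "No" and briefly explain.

No - no valid derivation exists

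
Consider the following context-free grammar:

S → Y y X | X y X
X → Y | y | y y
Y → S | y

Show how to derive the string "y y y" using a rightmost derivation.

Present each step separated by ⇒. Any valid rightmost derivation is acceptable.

S ⇒ Y y X ⇒ Y y y ⇒ y y y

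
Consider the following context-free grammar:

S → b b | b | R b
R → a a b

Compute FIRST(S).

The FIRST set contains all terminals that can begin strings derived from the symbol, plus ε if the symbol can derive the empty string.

We compute FIRST(S) using the standard algorithm.
FIRST(R) = {a}
FIRST(S) = {a, b}
Therefore, FIRST(S) = {a, b}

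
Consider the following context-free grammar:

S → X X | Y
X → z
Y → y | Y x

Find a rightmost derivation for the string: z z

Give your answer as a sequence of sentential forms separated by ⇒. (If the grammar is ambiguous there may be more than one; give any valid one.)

S ⇒ X X ⇒ X z ⇒ z z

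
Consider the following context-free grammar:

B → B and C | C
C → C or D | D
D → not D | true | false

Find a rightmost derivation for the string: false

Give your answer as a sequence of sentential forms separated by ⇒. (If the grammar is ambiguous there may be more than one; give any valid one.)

B ⇒ C ⇒ D ⇒ false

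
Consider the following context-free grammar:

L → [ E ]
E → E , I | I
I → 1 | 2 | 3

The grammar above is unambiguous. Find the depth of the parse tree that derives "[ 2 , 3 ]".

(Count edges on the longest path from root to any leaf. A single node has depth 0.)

4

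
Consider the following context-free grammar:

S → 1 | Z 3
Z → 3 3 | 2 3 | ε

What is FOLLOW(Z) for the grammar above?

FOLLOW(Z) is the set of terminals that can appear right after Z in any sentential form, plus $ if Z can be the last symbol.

We compute FOLLOW(Z) using the standard algorithm.
FOLLOW(S) starts with {$}.
FIRST(S) = {1, 2, 3}
FIRST(Z) = {2, 3, ε}
FOLLOW(S) = {$}
FOLLOW(Z) = {3}
Therefore, FOLLOW(Z) = {3}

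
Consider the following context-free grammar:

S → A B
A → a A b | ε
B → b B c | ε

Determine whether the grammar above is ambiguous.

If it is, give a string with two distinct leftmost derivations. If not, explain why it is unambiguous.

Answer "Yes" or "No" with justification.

No - the grammar is unambiguous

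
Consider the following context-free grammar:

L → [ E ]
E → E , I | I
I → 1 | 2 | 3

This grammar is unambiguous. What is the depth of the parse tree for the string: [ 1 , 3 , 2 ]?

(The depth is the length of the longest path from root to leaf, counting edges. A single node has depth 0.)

5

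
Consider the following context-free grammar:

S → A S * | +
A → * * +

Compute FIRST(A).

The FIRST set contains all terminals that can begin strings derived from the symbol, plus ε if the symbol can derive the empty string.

We compute FIRST(A) using the standard algorithm.
FIRST(A) = {*}
FIRST(S) = {*, +}
Therefore, FIRST(A) = {*}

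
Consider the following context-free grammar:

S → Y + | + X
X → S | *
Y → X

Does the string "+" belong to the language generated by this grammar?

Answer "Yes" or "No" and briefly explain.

No - no valid derivation exists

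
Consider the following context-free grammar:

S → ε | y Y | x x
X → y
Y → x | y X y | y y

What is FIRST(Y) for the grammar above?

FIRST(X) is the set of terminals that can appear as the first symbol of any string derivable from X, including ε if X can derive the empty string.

We compute FIRST(Y) using the standard algorithm.
FIRST(S) = {x, y, ε}
FIRST(X) = {y}
FIRST(Y) = {x, y}
Therefore, FIRST(Y) = {x, y}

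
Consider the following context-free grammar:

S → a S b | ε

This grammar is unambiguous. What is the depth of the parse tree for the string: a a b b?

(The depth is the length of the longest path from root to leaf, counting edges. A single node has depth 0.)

3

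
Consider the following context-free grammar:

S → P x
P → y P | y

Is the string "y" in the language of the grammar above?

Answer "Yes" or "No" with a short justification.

No - no valid derivation exists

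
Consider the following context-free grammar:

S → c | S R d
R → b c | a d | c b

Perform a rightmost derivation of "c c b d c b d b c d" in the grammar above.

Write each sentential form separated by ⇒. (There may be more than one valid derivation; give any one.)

S ⇒ S R d ⇒ S b c d ⇒ S R d b c d ⇒ S c b d b c d ⇒ S R d c b d b c d ⇒ S c b d c b d b c d ⇒ c c b d c b d b c d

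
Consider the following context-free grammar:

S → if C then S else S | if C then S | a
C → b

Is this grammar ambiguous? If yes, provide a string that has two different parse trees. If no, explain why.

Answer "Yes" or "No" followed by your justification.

Yes - the string 'if b then if b then if b then a else a else a' has two distinct leftmost derivations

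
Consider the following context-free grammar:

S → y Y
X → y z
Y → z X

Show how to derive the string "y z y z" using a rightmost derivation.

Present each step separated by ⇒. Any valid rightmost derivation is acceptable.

S ⇒ y Y ⇒ y z X ⇒ y z y z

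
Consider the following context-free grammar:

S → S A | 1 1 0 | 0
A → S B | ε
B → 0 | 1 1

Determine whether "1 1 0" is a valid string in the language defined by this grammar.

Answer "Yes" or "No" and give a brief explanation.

Yes - a valid derivation exists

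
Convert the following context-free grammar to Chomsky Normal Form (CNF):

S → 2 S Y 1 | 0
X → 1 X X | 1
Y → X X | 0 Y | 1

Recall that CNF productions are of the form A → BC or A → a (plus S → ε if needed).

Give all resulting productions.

T2 → 2; T1 → 1; S → 0; X → 1; T0 → 0; Y → 1; S → T2 X0; X0 → S X1; X1 → Y T1; X → T1 X2; X2 → X X; Y → X X; Y → T0 Y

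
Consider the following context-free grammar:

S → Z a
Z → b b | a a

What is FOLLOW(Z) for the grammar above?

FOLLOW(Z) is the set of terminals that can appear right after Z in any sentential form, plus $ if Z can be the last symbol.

We compute FOLLOW(Z) using the standard algorithm.
FOLLOW(S) starts with {$}.
FIRST(S) = {a, b}
FIRST(Z) = {a, b}
FOLLOW(S) = {$}
FOLLOW(Z) = {a}
Therefore, FOLLOW(Z) = {a}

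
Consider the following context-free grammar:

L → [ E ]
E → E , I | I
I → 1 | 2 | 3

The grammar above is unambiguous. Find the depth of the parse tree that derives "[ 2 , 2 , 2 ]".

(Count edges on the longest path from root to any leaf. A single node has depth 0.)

5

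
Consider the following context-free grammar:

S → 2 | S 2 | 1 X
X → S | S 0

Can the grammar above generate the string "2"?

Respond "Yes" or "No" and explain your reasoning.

Yes - a valid derivation exists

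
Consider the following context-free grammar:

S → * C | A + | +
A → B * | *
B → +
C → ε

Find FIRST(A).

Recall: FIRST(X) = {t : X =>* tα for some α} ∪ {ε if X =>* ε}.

We compute FIRST(A) using the standard algorithm.
FIRST(A) = {*, +}
FIRST(B) = {+}
FIRST(C) = {ε}
FIRST(S) = {*, +}
Therefore, FIRST(A) = {*, +}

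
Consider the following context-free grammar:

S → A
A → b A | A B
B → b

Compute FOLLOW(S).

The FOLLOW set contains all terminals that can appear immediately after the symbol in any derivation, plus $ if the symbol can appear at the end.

We compute FOLLOW(S) using the standard algorithm.
FOLLOW(S) starts with {$}.
FIRST(A) = {b}
FIRST(B) = {b}
FIRST(S) = {b}
FOLLOW(A) = {$, b}
FOLLOW(B) = {$, b}
FOLLOW(S) = {$}
Therefore, FOLLOW(S) = {$}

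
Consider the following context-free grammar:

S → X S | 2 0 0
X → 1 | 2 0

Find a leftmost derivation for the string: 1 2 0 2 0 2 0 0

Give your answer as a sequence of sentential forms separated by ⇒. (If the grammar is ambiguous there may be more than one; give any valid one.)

S ⇒ X S ⇒ 1 S ⇒ 1 X S ⇒ 1 2 0 S ⇒ 1 2 0 X S ⇒ 1 2 0 2 0 S ⇒ 1 2 0 2 0 2 0 0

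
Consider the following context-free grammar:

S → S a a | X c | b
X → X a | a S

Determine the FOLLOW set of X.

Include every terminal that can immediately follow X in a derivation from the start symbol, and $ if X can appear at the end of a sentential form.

We compute FOLLOW(X) using the standard algorithm.
FOLLOW(S) starts with {$}.
FIRST(S) = {a, b}
FIRST(X) = {a}
FOLLOW(S) = {$, a, c}
FOLLOW(X) = {a, c}
Therefore, FOLLOW(X) = {a, c}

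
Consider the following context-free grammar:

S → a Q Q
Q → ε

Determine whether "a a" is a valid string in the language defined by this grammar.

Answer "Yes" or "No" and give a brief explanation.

No - no valid derivation exists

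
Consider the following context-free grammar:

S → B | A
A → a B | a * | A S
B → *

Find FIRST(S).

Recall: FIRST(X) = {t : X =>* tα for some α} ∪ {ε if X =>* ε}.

We compute FIRST(S) using the standard algorithm.
FIRST(A) = {a}
FIRST(B) = {*}
FIRST(S) = {*, a}
Therefore, FIRST(S) = {*, a}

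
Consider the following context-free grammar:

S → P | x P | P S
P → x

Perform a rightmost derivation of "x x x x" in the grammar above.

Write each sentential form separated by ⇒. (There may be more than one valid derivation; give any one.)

S ⇒ P S ⇒ P P S ⇒ P P x P ⇒ P P x x ⇒ P x x x ⇒ x x x x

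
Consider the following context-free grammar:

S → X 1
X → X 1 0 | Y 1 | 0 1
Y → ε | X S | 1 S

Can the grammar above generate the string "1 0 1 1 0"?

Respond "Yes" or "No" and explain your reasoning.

No - no valid derivation exists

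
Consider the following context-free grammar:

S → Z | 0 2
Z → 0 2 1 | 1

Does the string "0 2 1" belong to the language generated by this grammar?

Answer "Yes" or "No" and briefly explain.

Yes - a valid derivation exists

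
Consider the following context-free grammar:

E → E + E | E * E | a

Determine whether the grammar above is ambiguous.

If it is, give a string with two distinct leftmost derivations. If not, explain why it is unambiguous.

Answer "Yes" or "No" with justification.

Yes - the string 'a + a * a * a + a' has two distinct leftmost derivations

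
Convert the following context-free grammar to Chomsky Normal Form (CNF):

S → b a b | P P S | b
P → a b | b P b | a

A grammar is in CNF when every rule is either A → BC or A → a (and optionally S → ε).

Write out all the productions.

TB → b; TA → a; S → b; P → a; S → TB X0; X0 → TA TB; S → P X1; X1 → P S; P → TA TB; P → TB X2; X2 → P TB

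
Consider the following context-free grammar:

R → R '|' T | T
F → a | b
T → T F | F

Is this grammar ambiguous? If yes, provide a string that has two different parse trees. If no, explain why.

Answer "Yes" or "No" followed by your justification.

No - the grammar is unambiguous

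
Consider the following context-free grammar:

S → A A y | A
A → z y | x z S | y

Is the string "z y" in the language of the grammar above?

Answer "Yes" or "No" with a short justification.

Yes - a valid derivation exists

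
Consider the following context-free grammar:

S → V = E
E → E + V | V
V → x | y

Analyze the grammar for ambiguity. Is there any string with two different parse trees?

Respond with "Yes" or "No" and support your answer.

No - the grammar is unambiguous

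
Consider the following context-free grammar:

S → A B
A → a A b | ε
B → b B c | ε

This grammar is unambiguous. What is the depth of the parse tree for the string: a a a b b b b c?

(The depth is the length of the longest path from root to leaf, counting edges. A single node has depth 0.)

5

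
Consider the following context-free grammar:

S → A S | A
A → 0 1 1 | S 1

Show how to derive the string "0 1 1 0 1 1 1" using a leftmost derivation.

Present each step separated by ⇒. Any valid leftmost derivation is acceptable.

S ⇒ A ⇒ S 1 ⇒ A S 1 ⇒ 0 1 1 S 1 ⇒ 0 1 1 A 1 ⇒ 0 1 1 0 1 1 1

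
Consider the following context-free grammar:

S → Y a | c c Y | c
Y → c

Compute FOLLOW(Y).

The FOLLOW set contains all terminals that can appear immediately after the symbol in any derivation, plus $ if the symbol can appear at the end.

We compute FOLLOW(Y) using the standard algorithm.
FOLLOW(S) starts with {$}.
FIRST(S) = {c}
FIRST(Y) = {c}
FOLLOW(S) = {$}
FOLLOW(Y) = {$, a}
Therefore, FOLLOW(Y) = {$, a}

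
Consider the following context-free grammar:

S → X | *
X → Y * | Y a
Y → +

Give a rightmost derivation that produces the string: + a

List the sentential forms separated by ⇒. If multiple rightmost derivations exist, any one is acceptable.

S ⇒ X ⇒ Y a ⇒ + a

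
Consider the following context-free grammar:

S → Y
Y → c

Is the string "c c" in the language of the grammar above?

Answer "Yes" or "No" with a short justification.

No - no valid derivation exists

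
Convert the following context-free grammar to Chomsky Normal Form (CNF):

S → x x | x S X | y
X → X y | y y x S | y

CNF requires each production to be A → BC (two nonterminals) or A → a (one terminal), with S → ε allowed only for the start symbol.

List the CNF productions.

TX → x; S → y; TY → y; X → y; S → TX TX; S → TX X0; X0 → S X; X → X TY; X → TY X1; X1 → TY X2; X2 → TX S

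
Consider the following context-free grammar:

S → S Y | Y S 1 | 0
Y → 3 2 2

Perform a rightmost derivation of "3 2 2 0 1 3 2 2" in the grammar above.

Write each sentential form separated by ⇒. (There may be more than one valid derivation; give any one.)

S ⇒ S Y ⇒ S 3 2 2 ⇒ Y S 1 3 2 2 ⇒ Y 0 1 3 2 2 ⇒ 3 2 2 0 1 3 2 2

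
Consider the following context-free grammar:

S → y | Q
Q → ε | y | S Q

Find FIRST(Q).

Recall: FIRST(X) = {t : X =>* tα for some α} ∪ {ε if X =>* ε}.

We compute FIRST(Q) using the standard algorithm.
FIRST(Q) = {y, ε}
FIRST(S) = {y, ε}
Therefore, FIRST(Q) = {y, ε}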